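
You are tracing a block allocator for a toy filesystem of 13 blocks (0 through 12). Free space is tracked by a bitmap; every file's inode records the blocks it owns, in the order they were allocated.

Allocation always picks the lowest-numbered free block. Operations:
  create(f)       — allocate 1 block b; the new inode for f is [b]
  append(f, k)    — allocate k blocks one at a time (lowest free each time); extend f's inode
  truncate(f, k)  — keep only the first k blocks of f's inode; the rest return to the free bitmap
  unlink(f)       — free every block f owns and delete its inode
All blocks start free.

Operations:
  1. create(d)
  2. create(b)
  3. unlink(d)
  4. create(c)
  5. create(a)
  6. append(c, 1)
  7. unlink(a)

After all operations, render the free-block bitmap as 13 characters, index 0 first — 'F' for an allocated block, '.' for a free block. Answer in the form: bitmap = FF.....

bitmap = FF.F.........

  1. create(d)  ⇒  F............  {d→[0]}
  2. create(b)  ⇒  FF...........  {b→[1]; d→[0]}
  3. unlink(d)  ⇒  .F...........  {b→[1]}
  4. create(c)  ⇒  FF...........  {b→[1]; c→[0]}
  5. create(a)  ⇒  FFF..........  {a→[2]; b→[1]; c→[0]}
  6. append(c, 1)  ⇒  FFFF.........  {a→[2]; b→[1]; c→[0, 3]}
  7. unlink(a)  ⇒  FF.F.........  {b→[1]; c→[0, 3]}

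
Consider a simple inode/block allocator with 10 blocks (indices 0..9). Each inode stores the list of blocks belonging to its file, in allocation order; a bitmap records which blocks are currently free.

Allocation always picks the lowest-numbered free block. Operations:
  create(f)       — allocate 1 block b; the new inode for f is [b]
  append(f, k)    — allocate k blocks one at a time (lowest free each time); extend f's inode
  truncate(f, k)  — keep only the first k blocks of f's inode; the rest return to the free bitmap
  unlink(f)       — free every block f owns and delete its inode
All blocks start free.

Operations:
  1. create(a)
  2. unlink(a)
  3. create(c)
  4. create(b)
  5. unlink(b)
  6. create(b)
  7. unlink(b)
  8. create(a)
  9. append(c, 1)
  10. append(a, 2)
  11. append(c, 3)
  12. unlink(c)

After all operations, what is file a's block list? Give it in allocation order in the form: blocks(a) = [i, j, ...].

blocks(a) = [1, 3, 4]

  1. create(a)  ⇒  F.........  {a→[0]}
  2. unlink(a)  ⇒  ..........  {}
  3. create(c)  ⇒  F.........  {c→[0]}
  4. create(b)  ⇒  FF........  {b→[1]; c→[0]}
  5. unlink(b)  ⇒  F.........  {c→[0]}
  6. create(b)  ⇒  FF........  {b→[1]; c→[0]}
  7. unlink(b)  ⇒  F.........  {c→[0]}
  8. create(a)  ⇒  FF........  {a→[1]; c→[0]}
  9. append(c, 1)  ⇒  FFF.......  {a→[1]; c→[0, 2]}
  10. append(a, 2)  ⇒  FFFFF.....  {a→[1, 3, 4]; c→[0, 2]}
  11. append(c, 3)  ⇒  FFFFFFFF..  {a→[1, 3, 4]; c→[0, 2, 5, 6, 7]}
  12. unlink(c)  ⇒  .F.FF.....  {a→[1, 3, 4]}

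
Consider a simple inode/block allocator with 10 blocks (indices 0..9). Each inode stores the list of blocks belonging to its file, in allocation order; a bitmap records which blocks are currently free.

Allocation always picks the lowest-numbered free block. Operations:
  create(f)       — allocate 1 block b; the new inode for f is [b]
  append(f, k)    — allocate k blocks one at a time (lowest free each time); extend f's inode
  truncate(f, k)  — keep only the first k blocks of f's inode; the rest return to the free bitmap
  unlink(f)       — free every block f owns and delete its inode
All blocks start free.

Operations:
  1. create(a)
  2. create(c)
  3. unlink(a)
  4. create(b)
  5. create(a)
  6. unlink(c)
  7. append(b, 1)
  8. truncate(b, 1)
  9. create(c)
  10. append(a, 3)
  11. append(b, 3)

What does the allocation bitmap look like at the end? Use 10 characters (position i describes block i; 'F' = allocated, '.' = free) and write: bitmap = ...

bitmap = FFFFFFFFF.

after create(a) → a:[0]  free=[F.........]
after create(c) → a:[0], c:[1]  free=[FF........]
after unlink(a) → c:[1]  free=[.F........]
after create(b) → b:[0], c:[1]  free=[FF........]
after create(a) → a:[2], b:[0], c:[1]  free=[FFF.......]
after unlink(c) → a:[2], b:[0]  free=[F.F.......]
after append(b, 1) → a:[2], b:[0, 1]  free=[FFF.......]
after truncate(b, 1) → a:[2], b:[0]  free=[F.F.......]
after create(c) → a:[2], b:[0], c:[1]  free=[FFF.......]
after append(a, 3) → a:[2, 3, 4, 5], b:[0], c:[1]  free=[FFFFFF....]
after append(b, 3) → a:[2, 3, 4, 5], b:[0, 6, 7, 8], c:[1]  free=[FFFFFFFFF.]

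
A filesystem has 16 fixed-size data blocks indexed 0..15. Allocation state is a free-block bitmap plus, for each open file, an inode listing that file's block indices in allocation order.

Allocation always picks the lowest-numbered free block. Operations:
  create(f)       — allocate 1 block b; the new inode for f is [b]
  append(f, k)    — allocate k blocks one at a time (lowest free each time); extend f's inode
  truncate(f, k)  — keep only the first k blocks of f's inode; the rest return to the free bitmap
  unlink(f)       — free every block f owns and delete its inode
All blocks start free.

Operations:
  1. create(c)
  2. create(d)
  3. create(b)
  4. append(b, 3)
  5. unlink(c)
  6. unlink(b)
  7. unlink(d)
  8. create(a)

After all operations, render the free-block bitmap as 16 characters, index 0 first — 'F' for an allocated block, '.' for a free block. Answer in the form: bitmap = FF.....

create(c): bitmap=F............... | c=[0]
create(d): bitmap=FF.............. | c=[0] d=[1]
create(b): bitmap=FFF............. | b=[2] c=[0] d=[1]
append(b, 3): bitmap=FFFFFF.......... | b=[2, 3, 4, 5] c=[0] d=[1]
unlink(c): bitmap=.FFFFF.......... | b=[2, 3, 4, 5] d=[1]
unlink(b): bitmap=.F.............. | d=[1]
unlink(d): bitmap=................ | 
create(a): bitmap=F............... | a=[0]

bitmap = F...............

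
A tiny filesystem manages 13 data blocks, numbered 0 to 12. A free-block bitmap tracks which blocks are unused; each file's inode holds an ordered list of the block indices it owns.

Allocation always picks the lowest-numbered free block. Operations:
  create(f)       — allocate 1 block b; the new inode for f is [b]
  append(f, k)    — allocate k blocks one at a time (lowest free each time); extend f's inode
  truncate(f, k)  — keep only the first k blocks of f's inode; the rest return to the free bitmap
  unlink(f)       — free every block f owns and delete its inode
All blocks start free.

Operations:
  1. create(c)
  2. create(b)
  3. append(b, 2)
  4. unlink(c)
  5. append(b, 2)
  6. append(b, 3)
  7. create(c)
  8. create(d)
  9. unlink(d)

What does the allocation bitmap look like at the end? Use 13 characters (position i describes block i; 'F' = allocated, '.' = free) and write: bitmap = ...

bitmap = FFFFFFFFF....

after create(c) → c:[0]  free=[F............]
after create(b) → b:[1], c:[0]  free=[FF...........]
after append(b, 2) → b:[1, 2, 3], c:[0]  free=[FFFF.........]
after unlink(c) → b:[1, 2, 3]  free=[.FFF.........]
after append(b, 2) → b:[1, 2, 3, 0, 4]  free=[FFFFF........]
after append(b, 3) → b:[1, 2, 3, 0, 4, 5, 6, 7]  free=[FFFFFFFF.....]
after create(c) → b:[1, 2, 3, 0, 4, 5, 6, 7], c:[8]  free=[FFFFFFFFF....]
after create(d) → b:[1, 2, 3, 0, 4, 5, 6, 7], c:[8], d:[9]  free=[FFFFFFFFFF...]
after unlink(d) → b:[1, 2, 3, 0, 4, 5, 6, 7], c:[8]  free=[FFFFFFFFF....]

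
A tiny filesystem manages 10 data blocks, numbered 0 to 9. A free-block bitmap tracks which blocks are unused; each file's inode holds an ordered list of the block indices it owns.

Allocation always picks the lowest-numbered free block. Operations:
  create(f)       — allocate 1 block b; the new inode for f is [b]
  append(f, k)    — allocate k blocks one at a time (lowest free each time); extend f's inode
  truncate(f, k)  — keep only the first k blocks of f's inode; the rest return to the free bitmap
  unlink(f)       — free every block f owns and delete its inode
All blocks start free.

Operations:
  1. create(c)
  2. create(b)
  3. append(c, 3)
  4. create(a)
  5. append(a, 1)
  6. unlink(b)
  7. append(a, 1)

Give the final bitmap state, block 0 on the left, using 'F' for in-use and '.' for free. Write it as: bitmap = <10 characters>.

bitmap = FFFFFFF...

create(c): bitmap=F......... | c=[0]
create(b): bitmap=FF........ | b=[1] c=[0]
append(c, 3): bitmap=FFFFF..... | b=[1] c=[0, 2, 3, 4]
create(a): bitmap=FFFFFF.... | a=[5] b=[1] c=[0, 2, 3, 4]
append(a, 1): bitmap=FFFFFFF... | a=[5, 6] b=[1] c=[0, 2, 3, 4]
unlink(b): bitmap=F.FFFFF... | a=[5, 6] c=[0, 2, 3, 4]
append(a, 1): bitmap=FFFFFFF... | a=[5, 6, 1] c=[0, 2, 3, 4]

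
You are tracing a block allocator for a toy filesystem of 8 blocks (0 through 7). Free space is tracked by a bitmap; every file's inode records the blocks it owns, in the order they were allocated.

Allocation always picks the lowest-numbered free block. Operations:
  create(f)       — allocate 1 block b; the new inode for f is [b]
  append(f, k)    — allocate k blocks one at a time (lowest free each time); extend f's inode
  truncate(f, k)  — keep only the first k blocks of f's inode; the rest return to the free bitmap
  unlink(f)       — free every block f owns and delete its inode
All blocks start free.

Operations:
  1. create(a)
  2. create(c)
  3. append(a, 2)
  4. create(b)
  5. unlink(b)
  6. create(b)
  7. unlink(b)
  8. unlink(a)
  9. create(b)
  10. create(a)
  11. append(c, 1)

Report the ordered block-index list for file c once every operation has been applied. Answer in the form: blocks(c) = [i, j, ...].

blocks(c) = [1, 3]

create(a): bitmap=F....... | a=[0]
create(c): bitmap=FF...... | a=[0] c=[1]
append(a, 2): bitmap=FFFF.... | a=[0, 2, 3] c=[1]
create(b): bitmap=FFFFF... | a=[0, 2, 3] b=[4] c=[1]
unlink(b): bitmap=FFFF.... | a=[0, 2, 3] c=[1]
create(b): bitmap=FFFFF... | a=[0, 2, 3] b=[4] c=[1]
unlink(b): bitmap=FFFF.... | a=[0, 2, 3] c=[1]
unlink(a): bitmap=.F...... | c=[1]
create(b): bitmap=FF...... | b=[0] c=[1]
create(a): bitmap=FFF..... | a=[2] b=[0] c=[1]
append(c, 1): bitmap=FFFF.... | a=[2] b=[0] c=[1, 3]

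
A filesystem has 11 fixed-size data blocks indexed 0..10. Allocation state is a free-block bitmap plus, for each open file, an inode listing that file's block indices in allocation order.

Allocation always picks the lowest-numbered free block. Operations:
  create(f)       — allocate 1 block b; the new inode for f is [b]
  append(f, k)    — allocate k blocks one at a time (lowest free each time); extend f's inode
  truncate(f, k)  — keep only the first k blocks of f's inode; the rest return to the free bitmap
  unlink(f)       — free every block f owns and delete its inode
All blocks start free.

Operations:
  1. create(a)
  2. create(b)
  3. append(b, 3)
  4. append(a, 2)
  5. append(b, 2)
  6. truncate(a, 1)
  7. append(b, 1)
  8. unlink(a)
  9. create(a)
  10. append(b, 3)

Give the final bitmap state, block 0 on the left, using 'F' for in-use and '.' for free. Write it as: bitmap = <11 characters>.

after create(a) → a:[0]  free=[F..........]
after create(b) → a:[0], b:[1]  free=[FF.........]
after append(b, 3) → a:[0], b:[1, 2, 3, 4]  free=[FFFFF......]
after append(a, 2) → a:[0, 5, 6], b:[1, 2, 3, 4]  free=[FFFFFFF....]
after append(b, 2) → a:[0, 5, 6], b:[1, 2, 3, 4, 7, 8]  free=[FFFFFFFFF..]
after truncate(a, 1) → a:[0], b:[1, 2, 3, 4, 7, 8]  free=[FFFFF..FF..]
after append(b, 1) → a:[0], b:[1, 2, 3, 4, 7, 8, 5]  free=[FFFFFF.FF..]
after unlink(a) → b:[1, 2, 3, 4, 7, 8, 5]  free=[.FFFFF.FF..]
after create(a) → a:[0], b:[1, 2, 3, 4, 7, 8, 5]  free=[FFFFFF.FF..]
after append(b, 3) → a:[0], b:[1, 2, 3, 4, 7, 8, 5, 6, 9, 10]  free=[FFFFFFFFFFF]

bitmap = FFFFFFFFFFF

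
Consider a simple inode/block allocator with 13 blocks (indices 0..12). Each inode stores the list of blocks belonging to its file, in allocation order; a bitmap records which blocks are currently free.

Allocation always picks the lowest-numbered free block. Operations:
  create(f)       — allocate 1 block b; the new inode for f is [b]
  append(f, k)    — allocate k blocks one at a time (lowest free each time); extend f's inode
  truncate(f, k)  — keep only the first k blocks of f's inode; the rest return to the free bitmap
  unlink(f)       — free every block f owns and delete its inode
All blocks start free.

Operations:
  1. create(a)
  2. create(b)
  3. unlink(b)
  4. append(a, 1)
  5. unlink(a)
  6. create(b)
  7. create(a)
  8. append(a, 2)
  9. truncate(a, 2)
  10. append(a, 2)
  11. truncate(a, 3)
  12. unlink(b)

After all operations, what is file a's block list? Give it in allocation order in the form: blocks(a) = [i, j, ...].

blocks(a) = [1, 2, 3]

after create(a) → a:[0]  free=[F............]
after create(b) → a:[0], b:[1]  free=[FF...........]
after unlink(b) → a:[0]  free=[F............]
after append(a, 1) → a:[0, 1]  free=[FF...........]
after unlink(a) →   free=[.............]
after create(b) → b:[0]  free=[F............]
after create(a) → a:[1], b:[0]  free=[FF...........]
after append(a, 2) → a:[1, 2, 3], b:[0]  free=[FFFF.........]
after truncate(a, 2) → a:[1, 2], b:[0]  free=[FFF..........]
after append(a, 2) → a:[1, 2, 3, 4], b:[0]  free=[FFFFF........]
after truncate(a, 3) → a:[1, 2, 3], b:[0]  free=[FFFF.........]
after unlink(b) → a:[1, 2, 3]  free=[.FFF.........]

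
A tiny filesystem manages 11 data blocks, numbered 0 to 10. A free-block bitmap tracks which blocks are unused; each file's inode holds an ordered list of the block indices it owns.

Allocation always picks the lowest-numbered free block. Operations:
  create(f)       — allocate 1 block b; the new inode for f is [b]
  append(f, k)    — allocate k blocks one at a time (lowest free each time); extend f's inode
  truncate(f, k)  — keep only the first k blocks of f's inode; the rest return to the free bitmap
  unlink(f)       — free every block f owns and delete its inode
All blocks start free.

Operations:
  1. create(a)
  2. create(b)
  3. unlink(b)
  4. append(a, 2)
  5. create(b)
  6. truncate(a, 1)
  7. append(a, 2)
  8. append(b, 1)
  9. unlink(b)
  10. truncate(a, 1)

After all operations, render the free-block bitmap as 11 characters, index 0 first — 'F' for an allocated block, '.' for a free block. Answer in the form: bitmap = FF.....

create(a): bitmap=F.......... | a=[0]
create(b): bitmap=FF......... | a=[0] b=[1]
unlink(b): bitmap=F.......... | a=[0]
append(a, 2): bitmap=FFF........ | a=[0, 1, 2]
create(b): bitmap=FFFF....... | a=[0, 1, 2] b=[3]
truncate(a, 1): bitmap=F..F....... | a=[0] b=[3]
append(a, 2): bitmap=FFFF....... | a=[0, 1, 2] b=[3]
append(b, 1): bitmap=FFFFF...... | a=[0, 1, 2] b=[3, 4]
unlink(b): bitmap=FFF........ | a=[0, 1, 2]
truncate(a, 1): bitmap=F.......... | a=[0]

bitmap = F..........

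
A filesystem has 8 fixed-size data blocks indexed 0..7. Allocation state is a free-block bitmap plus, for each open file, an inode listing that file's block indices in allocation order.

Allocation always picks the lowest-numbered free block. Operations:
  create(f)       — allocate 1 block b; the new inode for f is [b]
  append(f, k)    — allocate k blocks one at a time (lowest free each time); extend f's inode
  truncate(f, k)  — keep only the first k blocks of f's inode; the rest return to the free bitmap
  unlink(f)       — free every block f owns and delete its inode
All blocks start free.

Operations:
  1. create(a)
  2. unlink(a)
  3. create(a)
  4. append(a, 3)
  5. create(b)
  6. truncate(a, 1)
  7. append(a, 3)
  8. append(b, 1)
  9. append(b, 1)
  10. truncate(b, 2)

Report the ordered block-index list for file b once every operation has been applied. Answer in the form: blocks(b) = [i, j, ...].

after create(a) → a:[0]  free=[F.......]
after unlink(a) →   free=[........]
after create(a) → a:[0]  free=[F.......]
after append(a, 3) → a:[0, 1, 2, 3]  free=[FFFF....]
after create(b) → a:[0, 1, 2, 3], b:[4]  free=[FFFFF...]
after truncate(a, 1) → a:[0], b:[4]  free=[F...F...]
after append(a, 3) → a:[0, 1, 2, 3], b:[4]  free=[FFFFF...]
after append(b, 1) → a:[0, 1, 2, 3], b:[4, 5]  free=[FFFFFF..]
after append(b, 1) → a:[0, 1, 2, 3], b:[4, 5, 6]  free=[FFFFFFF.]
after truncate(b, 2) → a:[0, 1, 2, 3], b:[4, 5]  free=[FFFFFF..]

blocks(b) = [4, 5]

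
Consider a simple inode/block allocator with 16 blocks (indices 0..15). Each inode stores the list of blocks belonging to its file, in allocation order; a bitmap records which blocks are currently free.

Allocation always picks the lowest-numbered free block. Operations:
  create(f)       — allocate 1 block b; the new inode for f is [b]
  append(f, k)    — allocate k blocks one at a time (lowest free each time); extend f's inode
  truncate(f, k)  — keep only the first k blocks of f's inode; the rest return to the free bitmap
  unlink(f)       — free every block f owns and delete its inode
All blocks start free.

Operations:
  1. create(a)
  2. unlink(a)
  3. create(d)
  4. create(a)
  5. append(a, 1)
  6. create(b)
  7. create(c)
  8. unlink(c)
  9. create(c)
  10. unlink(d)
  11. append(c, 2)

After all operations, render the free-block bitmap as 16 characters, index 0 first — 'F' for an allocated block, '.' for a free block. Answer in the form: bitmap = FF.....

bitmap = FFFFFF..........

[1] create(a) — a=0 (map F...............)
[2] unlink(a) —  (map ................)
[3] create(d) — d=0 (map F...............)
[4] create(a) — a=1 d=0 (map FF..............)
[5] append(a, 1) — a=1,2 d=0 (map FFF.............)
[6] create(b) — a=1,2 b=3 d=0 (map FFFF............)
[7] create(c) — a=1,2 b=3 c=4 d=0 (map FFFFF...........)
[8] unlink(c) — a=1,2 b=3 d=0 (map FFFF............)
[9] create(c) — a=1,2 b=3 c=4 d=0 (map FFFFF...........)
[10] unlink(d) — a=1,2 b=3 c=4 (map .FFFF...........)
[11] append(c, 2) — a=1,2 b=3 c=4,0,5 (map FFFFFF..........)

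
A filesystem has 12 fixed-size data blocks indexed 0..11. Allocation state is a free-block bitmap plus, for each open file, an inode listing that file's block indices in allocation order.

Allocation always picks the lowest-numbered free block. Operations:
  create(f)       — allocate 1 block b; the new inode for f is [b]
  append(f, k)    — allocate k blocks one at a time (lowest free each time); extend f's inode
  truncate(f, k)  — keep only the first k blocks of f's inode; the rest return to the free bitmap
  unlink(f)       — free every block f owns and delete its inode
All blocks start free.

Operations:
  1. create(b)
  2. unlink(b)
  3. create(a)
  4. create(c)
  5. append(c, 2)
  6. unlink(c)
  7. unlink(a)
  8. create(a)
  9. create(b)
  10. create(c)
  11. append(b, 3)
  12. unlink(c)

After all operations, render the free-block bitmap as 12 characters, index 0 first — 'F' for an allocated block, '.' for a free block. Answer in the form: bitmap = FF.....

bitmap = FF.FFF......

create(b): bitmap=F........... | b=[0]
unlink(b): bitmap=............ | 
create(a): bitmap=F........... | a=[0]
create(c): bitmap=FF.......... | a=[0] c=[1]
append(c, 2): bitmap=FFFF........ | a=[0] c=[1, 2, 3]
unlink(c): bitmap=F........... | a=[0]
unlink(a): bitmap=............ | 
create(a): bitmap=F........... | a=[0]
create(b): bitmap=FF.......... | a=[0] b=[1]
create(c): bitmap=FFF......... | a=[0] b=[1] c=[2]
append(b, 3): bitmap=FFFFFF...... | a=[0] b=[1, 3, 4, 5] c=[2]
unlink(c): bitmap=FF.FFF...... | a=[0] b=[1, 3, 4, 5]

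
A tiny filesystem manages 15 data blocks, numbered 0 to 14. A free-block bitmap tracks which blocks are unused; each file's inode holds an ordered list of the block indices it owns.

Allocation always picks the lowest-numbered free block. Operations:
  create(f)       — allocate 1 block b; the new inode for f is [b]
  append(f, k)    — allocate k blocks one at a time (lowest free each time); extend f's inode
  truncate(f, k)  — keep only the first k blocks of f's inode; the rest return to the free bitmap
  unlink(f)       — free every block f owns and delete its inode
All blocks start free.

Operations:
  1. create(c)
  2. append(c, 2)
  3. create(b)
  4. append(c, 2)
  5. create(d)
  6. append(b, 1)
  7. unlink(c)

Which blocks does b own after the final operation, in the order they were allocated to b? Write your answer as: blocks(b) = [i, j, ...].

[1] create(c) — c=0 (map F..............)
[2] append(c, 2) — c=0,1,2 (map FFF............)
[3] create(b) — b=3 c=0,1,2 (map FFFF...........)
[4] append(c, 2) — b=3 c=0,1,2,4,5 (map FFFFFF.........)
[5] create(d) — b=3 c=0,1,2,4,5 d=6 (map FFFFFFF........)
[6] append(b, 1) — b=3,7 c=0,1,2,4,5 d=6 (map FFFFFFFF.......)
[7] unlink(c) — b=3,7 d=6 (map ...F..FF.......)

blocks(b) = [3, 7]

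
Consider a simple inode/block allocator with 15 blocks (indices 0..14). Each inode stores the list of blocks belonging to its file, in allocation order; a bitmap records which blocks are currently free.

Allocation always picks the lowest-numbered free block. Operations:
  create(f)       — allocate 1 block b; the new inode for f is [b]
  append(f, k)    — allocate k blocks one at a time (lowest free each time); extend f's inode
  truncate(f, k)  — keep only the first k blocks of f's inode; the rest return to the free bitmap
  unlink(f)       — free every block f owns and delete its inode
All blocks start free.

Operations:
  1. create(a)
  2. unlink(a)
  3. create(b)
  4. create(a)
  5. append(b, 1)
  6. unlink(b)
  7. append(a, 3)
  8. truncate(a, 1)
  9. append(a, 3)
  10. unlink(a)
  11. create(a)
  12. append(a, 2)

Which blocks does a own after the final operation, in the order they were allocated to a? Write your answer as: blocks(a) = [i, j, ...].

blocks(a) = [0, 1, 2]

create(a): bitmap=F.............. | a=[0]
unlink(a): bitmap=............... | 
create(b): bitmap=F.............. | b=[0]
create(a): bitmap=FF............. | a=[1] b=[0]
append(b, 1): bitmap=FFF............ | a=[1] b=[0, 2]
unlink(b): bitmap=.F............. | a=[1]
append(a, 3): bitmap=FFFF........... | a=[1, 0, 2, 3]
truncate(a, 1): bitmap=.F............. | a=[1]
append(a, 3): bitmap=FFFF........... | a=[1, 0, 2, 3]
unlink(a): bitmap=............... | 
create(a): bitmap=F.............. | a=[0]
append(a, 2): bitmap=FFF............ | a=[0, 1, 2]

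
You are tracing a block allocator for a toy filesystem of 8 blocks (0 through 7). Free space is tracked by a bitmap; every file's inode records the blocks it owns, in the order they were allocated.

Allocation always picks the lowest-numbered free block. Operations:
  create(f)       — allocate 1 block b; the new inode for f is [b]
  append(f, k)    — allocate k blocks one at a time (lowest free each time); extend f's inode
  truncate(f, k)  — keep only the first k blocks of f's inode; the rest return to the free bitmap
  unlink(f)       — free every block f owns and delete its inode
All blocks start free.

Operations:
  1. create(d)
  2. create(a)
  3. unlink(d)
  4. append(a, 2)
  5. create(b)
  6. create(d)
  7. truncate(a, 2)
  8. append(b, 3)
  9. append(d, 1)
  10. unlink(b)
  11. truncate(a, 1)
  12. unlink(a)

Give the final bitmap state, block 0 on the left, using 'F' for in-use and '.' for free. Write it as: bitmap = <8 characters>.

bitmap = ....F..F

  1. create(d)  ⇒  F.......  {d→[0]}
  2. create(a)  ⇒  FF......  {a→[1]; d→[0]}
  3. unlink(d)  ⇒  .F......  {a→[1]}
  4. append(a, 2)  ⇒  FFF.....  {a→[1, 0, 2]}
  5. create(b)  ⇒  FFFF....  {a→[1, 0, 2]; b→[3]}
  6. create(d)  ⇒  FFFFF...  {a→[1, 0, 2]; b→[3]; d→[4]}
  7. truncate(a, 2)  ⇒  FF.FF...  {a→[1, 0]; b→[3]; d→[4]}
  8. append(b, 3)  ⇒  FFFFFFF.  {a→[1, 0]; b→[3, 2, 5, 6]; d→[4]}
  9. append(d, 1)  ⇒  FFFFFFFF  {a→[1, 0]; b→[3, 2, 5, 6]; d→[4, 7]}
  10. unlink(b)  ⇒  FF..F..F  {a→[1, 0]; d→[4, 7]}
  11. truncate(a, 1)  ⇒  .F..F..F  {a→[1]; d→[4, 7]}
  12. unlink(a)  ⇒  ....F..F  {d→[4, 7]}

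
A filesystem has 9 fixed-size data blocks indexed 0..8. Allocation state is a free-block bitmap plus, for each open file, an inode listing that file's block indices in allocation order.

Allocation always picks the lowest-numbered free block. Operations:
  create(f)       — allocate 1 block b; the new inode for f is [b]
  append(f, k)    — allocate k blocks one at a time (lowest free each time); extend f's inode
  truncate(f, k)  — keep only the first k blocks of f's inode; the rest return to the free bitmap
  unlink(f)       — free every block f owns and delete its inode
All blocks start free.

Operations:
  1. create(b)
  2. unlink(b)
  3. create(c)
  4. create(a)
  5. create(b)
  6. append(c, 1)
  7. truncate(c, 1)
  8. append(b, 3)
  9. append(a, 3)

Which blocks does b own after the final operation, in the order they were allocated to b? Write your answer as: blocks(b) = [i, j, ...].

blocks(b) = [2, 3, 4, 5]

create(b): bitmap=F........ | b=[0]
unlink(b): bitmap=......... | 
create(c): bitmap=F........ | c=[0]
create(a): bitmap=FF....... | a=[1] c=[0]
create(b): bitmap=FFF...... | a=[1] b=[2] c=[0]
append(c, 1): bitmap=FFFF..... | a=[1] b=[2] c=[0, 3]
truncate(c, 1): bitmap=FFF...... | a=[1] b=[2] c=[0]
append(b, 3): bitmap=FFFFFF... | a=[1] b=[2, 3, 4, 5] c=[0]
append(a, 3): bitmap=FFFFFFFFF | a=[1, 6, 7, 8] b=[2, 3, 4, 5] c=[0]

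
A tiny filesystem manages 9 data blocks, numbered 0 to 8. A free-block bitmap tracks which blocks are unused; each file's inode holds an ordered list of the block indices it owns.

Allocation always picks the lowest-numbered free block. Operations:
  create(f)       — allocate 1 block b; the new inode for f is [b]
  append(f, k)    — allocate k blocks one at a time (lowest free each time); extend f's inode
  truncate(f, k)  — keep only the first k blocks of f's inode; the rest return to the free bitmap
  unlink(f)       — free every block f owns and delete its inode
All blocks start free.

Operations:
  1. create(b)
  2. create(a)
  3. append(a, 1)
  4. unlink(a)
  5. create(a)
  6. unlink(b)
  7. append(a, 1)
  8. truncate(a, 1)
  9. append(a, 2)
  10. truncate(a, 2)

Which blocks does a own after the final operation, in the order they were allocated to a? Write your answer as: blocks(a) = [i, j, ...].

blocks(a) = [1, 0]

after create(b) → b:[0]  free=[F........]
after create(a) → a:[1], b:[0]  free=[FF.......]
after append(a, 1) → a:[1, 2], b:[0]  free=[FFF......]
after unlink(a) → b:[0]  free=[F........]
after create(a) → a:[1], b:[0]  free=[FF.......]
after unlink(b) → a:[1]  free=[.F.......]
after append(a, 1) → a:[1, 0]  free=[FF.......]
after truncate(a, 1) → a:[1]  free=[.F.......]
after append(a, 2) → a:[1, 0, 2]  free=[FFF......]
after truncate(a, 2) → a:[1, 0]  free=[FF.......]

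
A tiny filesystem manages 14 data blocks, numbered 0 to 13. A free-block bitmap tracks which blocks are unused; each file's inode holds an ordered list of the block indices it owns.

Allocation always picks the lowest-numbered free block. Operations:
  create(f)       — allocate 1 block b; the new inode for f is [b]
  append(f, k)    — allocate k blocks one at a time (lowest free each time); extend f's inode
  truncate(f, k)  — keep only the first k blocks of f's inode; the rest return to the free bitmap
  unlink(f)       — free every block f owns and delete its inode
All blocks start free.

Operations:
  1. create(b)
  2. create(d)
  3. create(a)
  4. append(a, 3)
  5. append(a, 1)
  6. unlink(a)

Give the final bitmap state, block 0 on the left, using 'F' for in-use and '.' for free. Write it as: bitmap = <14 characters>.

create(b): bitmap=F............. | b=[0]
create(d): bitmap=FF............ | b=[0] d=[1]
create(a): bitmap=FFF........... | a=[2] b=[0] d=[1]
append(a, 3): bitmap=FFFFFF........ | a=[2, 3, 4, 5] b=[0] d=[1]
append(a, 1): bitmap=FFFFFFF....... | a=[2, 3, 4, 5, 6] b=[0] d=[1]
unlink(a): bitmap=FF............ | b=[0] d=[1]

bitmap = FF............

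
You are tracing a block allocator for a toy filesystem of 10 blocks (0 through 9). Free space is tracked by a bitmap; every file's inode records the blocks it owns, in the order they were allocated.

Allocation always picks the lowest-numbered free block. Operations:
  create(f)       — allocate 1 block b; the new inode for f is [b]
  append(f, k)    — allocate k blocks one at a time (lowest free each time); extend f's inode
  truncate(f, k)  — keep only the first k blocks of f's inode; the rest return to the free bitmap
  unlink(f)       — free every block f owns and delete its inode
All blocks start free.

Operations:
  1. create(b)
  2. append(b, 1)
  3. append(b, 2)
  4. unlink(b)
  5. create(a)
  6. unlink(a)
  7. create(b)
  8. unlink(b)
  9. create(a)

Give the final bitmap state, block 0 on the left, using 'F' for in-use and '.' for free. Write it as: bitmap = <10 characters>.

after create(b) → b:[0]  free=[F.........]
after append(b, 1) → b:[0, 1]  free=[FF........]
after append(b, 2) → b:[0, 1, 2, 3]  free=[FFFF......]
after unlink(b) →   free=[..........]
after create(a) → a:[0]  free=[F.........]
after unlink(a) →   free=[..........]
after create(b) → b:[0]  free=[F.........]
after unlink(b) →   free=[..........]
after create(a) → a:[0]  free=[F.........]

bitmap = F.........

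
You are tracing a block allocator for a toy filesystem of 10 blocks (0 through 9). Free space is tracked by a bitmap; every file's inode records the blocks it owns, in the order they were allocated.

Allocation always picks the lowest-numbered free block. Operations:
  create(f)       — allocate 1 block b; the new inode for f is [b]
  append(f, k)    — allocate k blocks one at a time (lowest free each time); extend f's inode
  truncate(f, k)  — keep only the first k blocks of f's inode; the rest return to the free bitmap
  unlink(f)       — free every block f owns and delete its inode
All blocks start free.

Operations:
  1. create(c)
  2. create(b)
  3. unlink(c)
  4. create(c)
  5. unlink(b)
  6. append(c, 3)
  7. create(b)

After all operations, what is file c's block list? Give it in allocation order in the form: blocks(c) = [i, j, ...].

after create(c) → c:[0]  free=[F.........]
after create(b) → b:[1], c:[0]  free=[FF........]
after unlink(c) → b:[1]  free=[.F........]
after create(c) → b:[1], c:[0]  free=[FF........]
after unlink(b) → c:[0]  free=[F.........]
after append(c, 3) → c:[0, 1, 2, 3]  free=[FFFF......]
after create(b) → b:[4], c:[0, 1, 2, 3]  free=[FFFFF.....]

blocks(c) = [0, 1, 2, 3]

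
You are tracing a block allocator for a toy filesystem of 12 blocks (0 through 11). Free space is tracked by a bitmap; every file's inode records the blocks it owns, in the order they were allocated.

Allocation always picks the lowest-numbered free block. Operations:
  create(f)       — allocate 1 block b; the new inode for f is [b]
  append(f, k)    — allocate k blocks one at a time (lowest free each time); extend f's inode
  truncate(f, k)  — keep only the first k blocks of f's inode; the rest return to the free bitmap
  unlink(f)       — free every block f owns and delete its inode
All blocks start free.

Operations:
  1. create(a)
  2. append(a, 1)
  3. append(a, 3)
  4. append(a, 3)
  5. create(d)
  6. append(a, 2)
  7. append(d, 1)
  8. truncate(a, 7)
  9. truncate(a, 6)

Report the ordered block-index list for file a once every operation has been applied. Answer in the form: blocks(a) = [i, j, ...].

  1. create(a)  ⇒  F...........  {a→[0]}
  2. append(a, 1)  ⇒  FF..........  {a→[0, 1]}
  3. append(a, 3)  ⇒  FFFFF.......  {a→[0, 1, 2, 3, 4]}
  4. append(a, 3)  ⇒  FFFFFFFF....  {a→[0, 1, 2, 3, 4, 5, 6, 7]}
  5. create(d)  ⇒  FFFFFFFFF...  {a→[0, 1, 2, 3, 4, 5, 6, 7]; d→[8]}
  6. append(a, 2)  ⇒  FFFFFFFFFFF.  {a→[0, 1, 2, 3, 4, 5, 6, 7, 9, 10]; d→[8]}
  7. append(d, 1)  ⇒  FFFFFFFFFFFF  {a→[0, 1, 2, 3, 4, 5, 6, 7, 9, 10]; d→[8, 11]}
  8. truncate(a, 7)  ⇒  FFFFFFF.F..F  {a→[0, 1, 2, 3, 4, 5, 6]; d→[8, 11]}
  9. truncate(a, 6)  ⇒  FFFFFF..F..F  {a→[0, 1, 2, 3, 4, 5]; d→[8, 11]}

blocks(a) = [0, 1, 2, 3, 4, 5]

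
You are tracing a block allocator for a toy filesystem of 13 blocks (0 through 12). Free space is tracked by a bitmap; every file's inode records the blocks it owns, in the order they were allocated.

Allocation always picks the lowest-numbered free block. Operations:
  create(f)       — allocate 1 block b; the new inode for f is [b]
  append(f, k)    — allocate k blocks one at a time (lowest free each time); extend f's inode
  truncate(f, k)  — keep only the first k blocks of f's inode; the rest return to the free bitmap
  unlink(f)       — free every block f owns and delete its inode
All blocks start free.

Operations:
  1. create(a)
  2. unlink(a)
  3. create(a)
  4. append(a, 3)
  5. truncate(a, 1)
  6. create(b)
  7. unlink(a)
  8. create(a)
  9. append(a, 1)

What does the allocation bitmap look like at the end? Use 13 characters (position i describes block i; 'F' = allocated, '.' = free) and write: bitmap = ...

bitmap = FFF..........

after create(a) → a:[0]  free=[F............]
after unlink(a) →   free=[.............]
after create(a) → a:[0]  free=[F............]
after append(a, 3) → a:[0, 1, 2, 3]  free=[FFFF.........]
after truncate(a, 1) → a:[0]  free=[F............]
after create(b) → a:[0], b:[1]  free=[FF...........]
after unlink(a) → b:[1]  free=[.F...........]
after create(a) → a:[0], b:[1]  free=[FF...........]
after append(a, 1) → a:[0, 2], b:[1]  free=[FFF..........]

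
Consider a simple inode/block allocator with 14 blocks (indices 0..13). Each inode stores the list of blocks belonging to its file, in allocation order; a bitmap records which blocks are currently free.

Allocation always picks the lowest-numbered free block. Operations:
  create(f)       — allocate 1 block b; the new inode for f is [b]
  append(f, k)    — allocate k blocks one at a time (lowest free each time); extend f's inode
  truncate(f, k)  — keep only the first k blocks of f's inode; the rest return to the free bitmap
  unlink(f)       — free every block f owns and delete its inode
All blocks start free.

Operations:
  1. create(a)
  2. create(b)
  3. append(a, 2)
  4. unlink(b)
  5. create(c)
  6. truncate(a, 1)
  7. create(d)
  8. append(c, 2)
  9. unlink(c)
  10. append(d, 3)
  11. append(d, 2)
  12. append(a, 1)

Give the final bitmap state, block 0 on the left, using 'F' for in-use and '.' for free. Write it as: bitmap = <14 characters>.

bitmap = FFFFFFFF......

  1. create(a)  ⇒  F.............  {a→[0]}
  2. create(b)  ⇒  FF............  {a→[0]; b→[1]}
  3. append(a, 2)  ⇒  FFFF..........  {a→[0, 2, 3]; b→[1]}
  4. unlink(b)  ⇒  F.FF..........  {a→[0, 2, 3]}
  5. create(c)  ⇒  FFFF..........  {a→[0, 2, 3]; c→[1]}
  6. truncate(a, 1)  ⇒  FF............  {a→[0]; c→[1]}
  7. create(d)  ⇒  FFF...........  {a→[0]; c→[1]; d→[2]}
  8. append(c, 2)  ⇒  FFFFF.........  {a→[0]; c→[1, 3, 4]; d→[2]}
  9. unlink(c)  ⇒  F.F...........  {a→[0]; d→[2]}
  10. append(d, 3)  ⇒  FFFFF.........  {a→[0]; d→[2, 1, 3, 4]}
  11. append(d, 2)  ⇒  FFFFFFF.......  {a→[0]; d→[2, 1, 3, 4, 5, 6]}
  12. append(a, 1)  ⇒  FFFFFFFF......  {a→[0, 7]; d→[2, 1, 3, 4, 5, 6]}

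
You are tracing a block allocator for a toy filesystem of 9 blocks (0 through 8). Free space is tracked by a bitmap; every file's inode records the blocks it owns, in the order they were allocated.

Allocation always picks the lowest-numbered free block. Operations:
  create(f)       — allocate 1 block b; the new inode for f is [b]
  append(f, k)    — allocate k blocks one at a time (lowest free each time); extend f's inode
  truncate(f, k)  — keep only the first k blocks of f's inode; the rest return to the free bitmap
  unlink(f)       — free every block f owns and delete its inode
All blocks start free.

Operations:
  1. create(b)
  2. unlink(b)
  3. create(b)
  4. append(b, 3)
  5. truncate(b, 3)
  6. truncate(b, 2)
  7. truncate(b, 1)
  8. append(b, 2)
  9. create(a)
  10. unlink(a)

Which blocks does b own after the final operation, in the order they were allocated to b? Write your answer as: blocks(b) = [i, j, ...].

  1. create(b)  ⇒  F........  {b→[0]}
  2. unlink(b)  ⇒  .........  {}
  3. create(b)  ⇒  F........  {b→[0]}
  4. append(b, 3)  ⇒  FFFF.....  {b→[0, 1, 2, 3]}
  5. truncate(b, 3)  ⇒  FFF......  {b→[0, 1, 2]}
  6. truncate(b, 2)  ⇒  FF.......  {b→[0, 1]}
  7. truncate(b, 1)  ⇒  F........  {b→[0]}
  8. append(b, 2)  ⇒  FFF......  {b→[0, 1, 2]}
  9. create(a)  ⇒  FFFF.....  {a→[3]; b→[0, 1, 2]}
  10. unlink(a)  ⇒  FFF......  {b→[0, 1, 2]}

blocks(b) = [0, 1, 2]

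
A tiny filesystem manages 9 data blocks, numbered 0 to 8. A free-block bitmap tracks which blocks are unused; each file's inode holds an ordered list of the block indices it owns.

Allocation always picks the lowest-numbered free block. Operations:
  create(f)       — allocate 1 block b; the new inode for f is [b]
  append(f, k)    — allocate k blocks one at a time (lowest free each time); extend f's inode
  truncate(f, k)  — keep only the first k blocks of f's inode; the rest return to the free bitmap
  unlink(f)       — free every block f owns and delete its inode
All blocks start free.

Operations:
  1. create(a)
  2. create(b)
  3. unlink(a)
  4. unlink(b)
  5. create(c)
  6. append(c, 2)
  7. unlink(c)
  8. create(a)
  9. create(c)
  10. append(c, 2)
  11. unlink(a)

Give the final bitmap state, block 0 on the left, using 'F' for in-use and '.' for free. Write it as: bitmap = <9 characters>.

bitmap = .FFF.....

[1] create(a) — a=0 (map F........)
[2] create(b) — a=0 b=1 (map FF.......)
[3] unlink(a) — b=1 (map .F.......)
[4] unlink(b) —  (map .........)
[5] create(c) — c=0 (map F........)
[6] append(c, 2) — c=0,1,2 (map FFF......)
[7] unlink(c) —  (map .........)
[8] create(a) — a=0 (map F........)
[9] create(c) — a=0 c=1 (map FF.......)
[10] append(c, 2) — a=0 c=1,2,3 (map FFFF.....)
[11] unlink(a) — c=1,2,3 (map .FFF.....)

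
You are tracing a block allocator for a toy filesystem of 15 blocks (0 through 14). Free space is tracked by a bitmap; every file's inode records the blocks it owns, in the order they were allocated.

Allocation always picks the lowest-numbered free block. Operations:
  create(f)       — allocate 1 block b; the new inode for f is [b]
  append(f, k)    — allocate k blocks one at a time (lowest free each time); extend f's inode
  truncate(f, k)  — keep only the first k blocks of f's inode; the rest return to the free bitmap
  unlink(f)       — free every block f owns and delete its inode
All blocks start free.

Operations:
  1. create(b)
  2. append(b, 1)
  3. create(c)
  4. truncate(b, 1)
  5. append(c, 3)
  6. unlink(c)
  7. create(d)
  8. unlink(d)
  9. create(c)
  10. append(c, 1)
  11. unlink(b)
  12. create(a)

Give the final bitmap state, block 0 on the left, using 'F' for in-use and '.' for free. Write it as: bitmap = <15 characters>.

bitmap = FFF............

create(b): bitmap=F.............. | b=[0]
append(b, 1): bitmap=FF............. | b=[0, 1]
create(c): bitmap=FFF............ | b=[0, 1] c=[2]
truncate(b, 1): bitmap=F.F............ | b=[0] c=[2]
append(c, 3): bitmap=FFFFF.......... | b=[0] c=[2, 1, 3, 4]
unlink(c): bitmap=F.............. | b=[0]
create(d): bitmap=FF............. | b=[0] d=[1]
unlink(d): bitmap=F.............. | b=[0]
create(c): bitmap=FF............. | b=[0] c=[1]
append(c, 1): bitmap=FFF............ | b=[0] c=[1, 2]
unlink(b): bitmap=.FF............ | c=[1, 2]
create(a): bitmap=FFF............ | a=[0] c=[1, 2]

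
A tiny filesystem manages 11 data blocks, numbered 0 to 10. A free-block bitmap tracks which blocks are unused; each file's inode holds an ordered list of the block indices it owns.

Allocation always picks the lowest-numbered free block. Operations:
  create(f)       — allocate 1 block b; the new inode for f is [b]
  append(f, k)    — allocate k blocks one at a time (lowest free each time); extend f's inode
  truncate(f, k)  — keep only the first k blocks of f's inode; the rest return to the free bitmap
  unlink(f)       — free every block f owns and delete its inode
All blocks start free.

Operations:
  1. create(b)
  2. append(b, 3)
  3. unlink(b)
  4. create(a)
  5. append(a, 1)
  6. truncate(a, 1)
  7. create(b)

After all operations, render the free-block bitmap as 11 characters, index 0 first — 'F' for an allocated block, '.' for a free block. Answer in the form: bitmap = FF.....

bitmap = FF.........

create(b): bitmap=F.......... | b=[0]
append(b, 3): bitmap=FFFF....... | b=[0, 1, 2, 3]
unlink(b): bitmap=........... | 
create(a): bitmap=F.......... | a=[0]
append(a, 1): bitmap=FF......... | a=[0, 1]
truncate(a, 1): bitmap=F.......... | a=[0]
create(b): bitmap=FF......... | a=[0] b=[1]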